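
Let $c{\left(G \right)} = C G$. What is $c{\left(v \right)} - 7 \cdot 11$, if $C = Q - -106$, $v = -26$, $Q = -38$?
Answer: $-1845$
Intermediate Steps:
$C = 68$ ($C = -38 - -106 = -38 + 106 = 68$)
$c{\left(G \right)} = 68 G$
$c{\left(v \right)} - 7 \cdot 11 = 68 \left(-26\right) - 7 \cdot 11 = -1768 - 77 = -1845$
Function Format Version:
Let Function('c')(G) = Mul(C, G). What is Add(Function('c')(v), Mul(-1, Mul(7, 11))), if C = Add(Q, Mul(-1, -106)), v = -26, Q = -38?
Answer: -1845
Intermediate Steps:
C = 68 (C = Add(-38, Mul(-1, -106)) = Add(-38, 106) = 68)
Function('c')(G) = Mul(68, G)
Add(Function('c')(v), Mul(-1, Mul(7, 11))) = Add(Mul(68, -26), Mul(-1, Mul(7, 11))) = Add(-1768, Mul(-1, 77)) = Add(-1768, -77) = -1845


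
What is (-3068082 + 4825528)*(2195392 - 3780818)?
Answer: -2786300581996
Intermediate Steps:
(-3068082 + 4825528)*(2195392 - 3780818) = 1757446*(-1585426) = -2786300581996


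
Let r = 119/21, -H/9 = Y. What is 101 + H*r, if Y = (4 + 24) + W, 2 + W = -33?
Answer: 458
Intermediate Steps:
W = -35 (W = -2 - 33 = -35)
Y = -7 (Y = (4 + 24) - 35 = 28 - 35 = -7)
H = 63 (H = -9*(-7) = 63)
r = 17/3 (r = 119*(1/21) = 17/3 ≈ 5.6667)
101 + H*r = 101 + 63*(17/3) = 101 + 357 = 458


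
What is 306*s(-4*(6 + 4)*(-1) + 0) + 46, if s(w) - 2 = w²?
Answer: 490258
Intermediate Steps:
s(w) = 2 + w²
306*s(-4*(6 + 4)*(-1) + 0) + 46 = 306*(2 + (-4*(6 + 4)*(-1) + 0)²) + 46 = 306*(2 + (-40*(-1) + 0)²) + 46 = 306*(2 + (-4*(-10) + 0)²) + 46 = 306*(2 + (40 + 0)²) + 46 = 306*(2 + 40²) + 46 = 306*(2 + 1600) + 46 = 306*1602 + 46 = 490212 + 46 = 490258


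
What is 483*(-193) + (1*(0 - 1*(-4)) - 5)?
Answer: -93220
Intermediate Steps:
483*(-193) + (1*(0 - 1*(-4)) - 5) = -93219 + (1*(0 + 4) - 5) = -93219 + (1*4 - 5) = -93219 + (4 - 5) = -93219 - 1 = -93220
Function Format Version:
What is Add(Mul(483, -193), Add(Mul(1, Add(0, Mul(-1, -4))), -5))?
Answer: -93220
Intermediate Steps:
Add(Mul(483, -193), Add(Mul(1, Add(0, Mul(-1, -4))), -5)) = Add(-93219, Add(Mul(1, Add(0, 4)), -5)) = Add(-93219, Add(Mul(1, 4), -5)) = Add(-93219, Add(4, -5)) = Add(-93219, -1) = -93220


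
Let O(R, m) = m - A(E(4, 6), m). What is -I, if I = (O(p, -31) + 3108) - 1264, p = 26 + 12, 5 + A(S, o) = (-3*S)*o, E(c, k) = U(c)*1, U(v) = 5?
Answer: -1353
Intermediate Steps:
E(c, k) = 5 (E(c, k) = 5*1 = 5)
A(S, o) = -5 - 3*S*o (A(S, o) = -5 + (-3*S)*o = -5 - 3*S*o)
p = 38
O(R, m) = 5 + 16*m (O(R, m) = m - (-5 - 3*5*m) = m - (-5 - 15*m) = m + (5 + 15*m) = 5 + 16*m)
I = 1353 (I = ((5 + 16*(-31)) + 3108) - 1264 = ((5 - 496) + 3108) - 1264 = (-491 + 3108) - 1264 = 2617 - 1264 = 1353)
-I = -1*1353 = -1353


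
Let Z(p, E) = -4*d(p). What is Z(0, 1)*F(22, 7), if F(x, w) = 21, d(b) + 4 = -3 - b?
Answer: 588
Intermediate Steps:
d(b) = -7 - b (d(b) = -4 + (-3 - b) = -7 - b)
Z(p, E) = 28 + 4*p (Z(p, E) = -4*(-7 - p) = 28 + 4*p)
Z(0, 1)*F(22, 7) = (28 + 4*0)*21 = (28 + 0)*21 = 28*21 = 588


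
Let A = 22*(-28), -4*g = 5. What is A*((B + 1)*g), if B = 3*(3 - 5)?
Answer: -3850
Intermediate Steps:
g = -5/4 (g = -1/4*5 = -5/4 ≈ -1.2500)
A = -616
B = -6 (B = 3*(-2) = -6)
A*((B + 1)*g) = -616*(-6 + 1)*(-5)/4 = -(-3080)*(-5)/4 = -616*25/4 = -3850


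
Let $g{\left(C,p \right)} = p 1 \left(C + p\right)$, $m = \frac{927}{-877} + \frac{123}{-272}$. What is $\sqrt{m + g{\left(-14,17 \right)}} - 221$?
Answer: $-221 + \frac{\sqrt{176011613661}}{59636} \approx -213.97$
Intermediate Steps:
$m = - \frac{360015}{238544}$ ($m = 927 \left(- \frac{1}{877}\right) + 123 \left(- \frac{1}{272}\right) = - \frac{927}{877} - \frac{123}{272} = - \frac{360015}{238544} \approx -1.5092$)
$g{\left(C,p \right)} = p \left(C + p\right)$
$\sqrt{m + g{\left(-14,17 \right)}} - 221 = \sqrt{- \frac{360015}{238544} + 17 \left(-14 + 17\right)} - 221 = \sqrt{- \frac{360015}{238544} + 17 \cdot 3} - 221 = \sqrt{- \frac{360015}{238544} + 51} - 221 = \sqrt{\frac{11805729}{238544}} - 221 = \frac{\sqrt{176011613661}}{59636} - 221 = -221 + \frac{\sqrt{176011613661}}{59636}$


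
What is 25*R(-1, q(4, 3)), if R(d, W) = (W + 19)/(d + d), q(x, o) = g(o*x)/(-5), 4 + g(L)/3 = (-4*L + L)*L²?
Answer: -78295/2 ≈ -39148.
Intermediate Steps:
g(L) = -12 - 9*L³ (g(L) = -12 + 3*((-4*L + L)*L²) = -12 + 3*((-3*L)*L²) = -12 + 3*(-3*L³) = -12 - 9*L³)
q(x, o) = 12/5 + 9*o³*x³/5 (q(x, o) = (-12 - 9*o³*x³)/(-5) = (-12 - 9*o³*x³)*(-⅕) = 12/5 + 9*o³*x³/5)
R(d, W) = (19 + W)/(2*d) (R(d, W) = (19 + W)/((2*d)) = (19 + W)*(1/(2*d)) = (19 + W)/(2*d))
25*R(-1, q(4, 3)) = 25*((½)*(19 + (12/5 + (9/5)*3³*4³))/(-1)) = 25*((½)*(-1)*(19 + (12/5 + (9/5)*27*64))) = 25*((½)*(-1)*(19 + (12/5 + 15552/5))) = 25*((½)*(-1)*(19 + 15564/5)) = 25*((½)*(-1)*(15659/5)) = 25*(-15659/10) = -78295/2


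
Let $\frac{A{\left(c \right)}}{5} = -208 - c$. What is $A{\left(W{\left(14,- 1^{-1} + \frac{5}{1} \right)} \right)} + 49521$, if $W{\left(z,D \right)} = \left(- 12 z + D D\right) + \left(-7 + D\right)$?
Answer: $49256$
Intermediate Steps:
$W{\left(z,D \right)} = -7 + D + D^{2} - 12 z$ ($W{\left(z,D \right)} = \left(- 12 z + D^{2}\right) + \left(-7 + D\right) = \left(D^{2} - 12 z\right) + \left(-7 + D\right) = -7 + D + D^{2} - 12 z$)
$A{\left(c \right)} = -1040 - 5 c$ ($A{\left(c \right)} = 5 \left(-208 - c\right) = -1040 - 5 c$)
$A{\left(W{\left(14,- 1^{-1} + \frac{5}{1} \right)} \right)} + 49521 = \left(-1040 - 5 \left(-7 + \left(- 1^{-1} + \frac{5}{1}\right) + \left(- 1^{-1} + \frac{5}{1}\right)^{2} - 168\right)\right) + 49521 = \left(-1040 - 5 \left(-7 + \left(\left(-1\right) 1 + 5 \cdot 1\right) + \left(\left(-1\right) 1 + 5 \cdot 1\right)^{2} - 168\right)\right) + 49521 = \left(-1040 - 5 \left(-7 + \left(-1 + 5\right) + \left(-1 + 5\right)^{2} - 168\right)\right) + 49521 = \left(-1040 - 5 \left(-7 + 4 + 4^{2} - 168\right)\right) + 49521 = \left(-1040 - 5 \left(-7 + 4 + 16 - 168\right)\right) + 49521 = \left(-1040 - -775\right) + 49521 = \left(-1040 + 775\right) + 49521 = -265 + 49521 = 49256$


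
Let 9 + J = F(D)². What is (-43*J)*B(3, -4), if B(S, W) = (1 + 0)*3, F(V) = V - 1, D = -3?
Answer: -903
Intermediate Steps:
F(V) = -1 + V
B(S, W) = 3 (B(S, W) = 1*3 = 3)
J = 7 (J = -9 + (-1 - 3)² = -9 + (-4)² = -9 + 16 = 7)
(-43*J)*B(3, -4) = -43*7*3 = -301*3 = -903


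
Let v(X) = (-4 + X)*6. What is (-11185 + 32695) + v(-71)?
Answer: 21060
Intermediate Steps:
v(X) = -24 + 6*X
(-11185 + 32695) + v(-71) = (-11185 + 32695) + (-24 + 6*(-71)) = 21510 + (-24 - 426) = 21510 - 450 = 21060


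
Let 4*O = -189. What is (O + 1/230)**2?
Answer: 472323289/211600 ≈ 2232.2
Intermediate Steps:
O = -189/4 (O = (1/4)*(-189) = -189/4 ≈ -47.250)
(O + 1/230)**2 = (-189/4 + 1/230)**2 = (-21733/460)**2 = 472323289/211600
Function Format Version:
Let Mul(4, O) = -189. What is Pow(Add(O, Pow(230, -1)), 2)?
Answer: Rational(472323289, 211600) ≈ 2232.2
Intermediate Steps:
O = Rational(-189, 4) (O = Mul(Rational(1, 4), -189) = Rational(-189, 4) ≈ -47.250)
Pow(Add(O, Pow(230, -1)), 2) = Pow(Add(Rational(-189, 4), Pow(230, -1)), 2) = Pow(Add(Rational(-189, 4), Rational(1, 230)), 2) = Pow(Rational(-21733, 460), 2) = Rational(472323289, 211600)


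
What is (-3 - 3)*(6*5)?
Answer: -180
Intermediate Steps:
(-3 - 3)*(6*5) = -6*30 = -180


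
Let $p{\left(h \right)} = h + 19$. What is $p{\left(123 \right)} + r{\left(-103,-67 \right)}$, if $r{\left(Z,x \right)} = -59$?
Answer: $83$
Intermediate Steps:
$p{\left(h \right)} = 19 + h$
$p{\left(123 \right)} + r{\left(-103,-67 \right)} = \left(19 + 123\right) - 59 = 142 - 59 = 83$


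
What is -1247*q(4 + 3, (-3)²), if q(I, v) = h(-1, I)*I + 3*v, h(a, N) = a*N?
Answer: 27434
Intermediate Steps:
h(a, N) = N*a
q(I, v) = -I² + 3*v (q(I, v) = (I*(-1))*I + 3*v = (-I)*I + 3*v = -I² + 3*v)
-1247*q(4 + 3, (-3)²) = -1247*(-(4 + 3)² + 3*(-3)²) = -1247*(-1*7² + 3*9) = -1247*(-1*49 + 27) = -1247*(-49 + 27) = -1247*(-22) = 27434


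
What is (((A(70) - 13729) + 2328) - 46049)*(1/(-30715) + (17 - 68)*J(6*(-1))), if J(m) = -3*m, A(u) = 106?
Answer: 1616892698624/30715 ≈ 5.2642e+7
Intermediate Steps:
(((A(70) - 13729) + 2328) - 46049)*(1/(-30715) + (17 - 68)*J(6*(-1))) = (((106 - 13729) + 2328) - 46049)*(1/(-30715) + (17 - 68)*(-18*(-1))) = ((-13623 + 2328) - 46049)*(-1/30715 - (-153)*(-6)) = (-11295 - 46049)*(-1/30715 - 51*18) = -57344*(-1/30715 - 918) = -57344*(-28196371/30715) = 1616892698624/30715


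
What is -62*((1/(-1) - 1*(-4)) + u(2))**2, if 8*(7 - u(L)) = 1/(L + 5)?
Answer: -9686911/1568 ≈ -6177.9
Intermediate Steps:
u(L) = 7 - 1/(8*(5 + L)) (u(L) = 7 - 1/(8*(L + 5)) = 7 - 1/(8*(5 + L)))
-62*((1/(-1) - 1*(-4)) + u(2))**2 = -62*((1/(-1) - 1*(-4)) + (279 + 56*2)/(8*(5 + 2)))**2 = -62*((-1 + 4) + (1/8)*(279 + 112)/7)**2 = -62*(3 + (1/8)*(1/7)*391)**2 = -62*(3 + 391/56)**2 = -62*(559/56)**2 = -62*312481/3136 = -9686911/1568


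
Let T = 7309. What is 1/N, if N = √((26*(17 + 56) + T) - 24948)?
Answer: -I*√1749/5247 ≈ -0.0079705*I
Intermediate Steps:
N = 3*I*√1749 (N = √((26*(17 + 56) + 7309) - 24948) = √((26*73 + 7309) - 24948) = √((1898 + 7309) - 24948) = √(9207 - 24948) = √(-15741) = 3*I*√1749 ≈ 125.46*I)
1/N = 1/(3*I*√1749) = -I*√1749/5247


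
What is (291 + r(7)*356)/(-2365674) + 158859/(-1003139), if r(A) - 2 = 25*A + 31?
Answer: -478619507/2521891446 ≈ -0.18979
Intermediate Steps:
r(A) = 33 + 25*A (r(A) = 2 + (25*A + 31) = 2 + (31 + 25*A) = 33 + 25*A)
(291 + r(7)*356)/(-2365674) + 158859/(-1003139) = (291 + (33 + 25*7)*356)/(-2365674) + 158859/(-1003139) = (291 + (33 + 175)*356)*(-1/2365674) + 158859*(-1/1003139) = (291 + 208*356)*(-1/2365674) - 158859/1003139 = (291 + 74048)*(-1/2365674) - 158859/1003139 = 74339*(-1/2365674) - 158859/1003139 = -79/2514 - 158859/1003139 = -478619507/2521891446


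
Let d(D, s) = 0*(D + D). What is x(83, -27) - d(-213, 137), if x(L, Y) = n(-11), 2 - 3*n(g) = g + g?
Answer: 8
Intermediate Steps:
n(g) = ⅔ - 2*g/3 (n(g) = ⅔ - (g + g)/3 = ⅔ - 2*g/3)
x(L, Y) = 8 (x(L, Y) = ⅔ - ⅔*(-11) = ⅔ + 22/3 = 8)
d(D, s) = 0 (d(D, s) = 0*(2*D) = 0)
x(83, -27) - d(-213, 137) = 8 - 1*0 = 8 + 0 = 8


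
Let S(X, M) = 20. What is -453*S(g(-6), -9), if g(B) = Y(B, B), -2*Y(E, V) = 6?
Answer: -9060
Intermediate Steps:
Y(E, V) = -3 (Y(E, V) = -1/2*6 = -3)
g(B) = -3
-453*S(g(-6), -9) = -453*20 = -9060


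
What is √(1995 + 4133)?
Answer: 4*√383 ≈ 78.281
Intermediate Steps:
√(1995 + 4133) = √6128 = 4*√383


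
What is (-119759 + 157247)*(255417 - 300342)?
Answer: -1684148400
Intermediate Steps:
(-119759 + 157247)*(255417 - 300342) = 37488*(-44925) = -1684148400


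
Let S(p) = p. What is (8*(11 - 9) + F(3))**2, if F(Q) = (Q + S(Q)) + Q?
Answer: 625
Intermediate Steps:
F(Q) = 3*Q (F(Q) = (Q + Q) + Q = 2*Q + Q = 3*Q)
(8*(11 - 9) + F(3))**2 = (8*(11 - 9) + 3*3)**2 = (8*2 + 9)**2 = (16 + 9)**2 = 25**2 = 625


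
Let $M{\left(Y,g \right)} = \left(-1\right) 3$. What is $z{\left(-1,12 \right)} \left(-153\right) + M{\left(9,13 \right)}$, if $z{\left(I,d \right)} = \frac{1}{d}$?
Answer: $- \frac{63}{4} \approx -15.75$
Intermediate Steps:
$M{\left(Y,g \right)} = -3$
$z{\left(-1,12 \right)} \left(-153\right) + M{\left(9,13 \right)} = \frac{1}{12} \left(-153\right) - 3 = - \frac{51}{4} - 3 = - \frac{63}{4}$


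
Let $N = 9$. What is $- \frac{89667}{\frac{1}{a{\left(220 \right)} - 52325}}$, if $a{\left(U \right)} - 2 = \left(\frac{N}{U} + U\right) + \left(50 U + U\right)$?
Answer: $\frac{806487504417}{220} \approx 3.6659 \cdot 10^{9}$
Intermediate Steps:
$a{\left(U \right)} = 2 + \frac{9}{U} + 52 U$ ($a{\left(U \right)} = 2 + \left(\left(\frac{9}{U} + U\right) + \left(50 U + U\right)\right) = 2 + \left(\left(U + \frac{9}{U}\right) + 51 U\right) = 2 + \left(\frac{9}{U} + 52 U\right) = 2 + \frac{9}{U} + 52 U$)
$- \frac{89667}{\frac{1}{a{\left(220 \right)} - 52325}} = - \frac{89667}{\frac{1}{\left(2 + \frac{9}{220} + 52 \cdot 220\right) - 52325}} = - \frac{89667}{\frac{1}{\left(2 + 9 \cdot \frac{1}{220} + 11440\right) - 52325}} = - \frac{89667}{\frac{1}{\left(2 + \frac{9}{220} + 11440\right) - 52325}} = - \frac{89667}{\frac{1}{\frac{2517249}{220} - 52325}} = - \frac{89667}{\frac{1}{- \frac{8994251}{220}}} = - \frac{89667}{- \frac{220}{8994251}} = \left(-89667\right) \left(- \frac{8994251}{220}\right) = \frac{806487504417}{220}$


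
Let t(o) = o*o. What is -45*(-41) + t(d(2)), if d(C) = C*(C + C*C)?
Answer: 1989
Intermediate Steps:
d(C) = C*(C + C²)
t(o) = o²
-45*(-41) + t(d(2)) = -45*(-41) + (2²*(1 + 2))² = 1845 + (4*3)² = 1845 + 12² = 1845 + 144 = 1989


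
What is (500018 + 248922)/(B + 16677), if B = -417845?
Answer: -187235/100292 ≈ -1.8669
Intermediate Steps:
(500018 + 248922)/(B + 16677) = (500018 + 248922)/(-417845 + 16677) = 748940/(-401168) = 748940*(-1/401168) = -187235/100292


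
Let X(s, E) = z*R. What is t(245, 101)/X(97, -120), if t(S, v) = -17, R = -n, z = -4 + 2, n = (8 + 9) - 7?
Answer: -17/20 ≈ -0.85000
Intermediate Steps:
n = 10 (n = 17 - 7 = 10)
z = -2
R = -10 (R = -1*10 = -10)
X(s, E) = 20 (X(s, E) = -2*(-10) = 20)
t(245, 101)/X(97, -120) = -17/20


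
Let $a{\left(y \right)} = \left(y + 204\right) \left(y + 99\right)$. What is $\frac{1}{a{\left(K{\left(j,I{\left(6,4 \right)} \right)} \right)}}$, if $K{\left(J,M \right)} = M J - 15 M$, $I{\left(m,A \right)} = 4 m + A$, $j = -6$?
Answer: $\frac{1}{187776} \approx 5.3255 \cdot 10^{-6}$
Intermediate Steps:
$I{\left(m,A \right)} = A + 4 m$
$K{\left(J,M \right)} = - 15 M + J M$ ($K{\left(J,M \right)} = J M - 15 M = - 15 M + J M$)
$a{\left(y \right)} = \left(99 + y\right) \left(204 + y\right)$ ($a{\left(y \right)} = \left(204 + y\right) \left(99 + y\right) = \left(99 + y\right) \left(204 + y\right)$)
$\frac{1}{a{\left(K{\left(j,I{\left(6,4 \right)} \right)} \right)}} = \frac{1}{20196 + \left(\left(4 + 4 \cdot 6\right) \left(-15 - 6\right)\right)^{2} + 303 \left(4 + 4 \cdot 6\right) \left(-15 - 6\right)} = \frac{1}{20196 + \left(\left(4 + 24\right) \left(-21\right)\right)^{2} + 303 \left(4 + 24\right) \left(-21\right)} = \frac{1}{20196 + \left(28 \left(-21\right)\right)^{2} + 303 \cdot 28 \left(-21\right)} = \frac{1}{20196 + \left(-588\right)^{2} + 303 \left(-588\right)} = \frac{1}{20196 + 345744 - 178164} = \frac{1}{187776}$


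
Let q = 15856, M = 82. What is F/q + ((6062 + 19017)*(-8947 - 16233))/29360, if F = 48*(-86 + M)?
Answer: -31290308467/1454788 ≈ -21509.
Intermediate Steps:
F = -192 (F = 48*(-86 + 82) = 48*(-4) = -192)
F/q + ((6062 + 19017)*(-8947 - 16233))/29360 = -192/15856 + ((6062 + 19017)*(-8947 - 16233))/29360 = -192*1/15856 + (25079*(-25180))*(1/29360) = -12/991 - 631489220*1/29360 = -12/991 - 31574461/1468 = -31290308467/1454788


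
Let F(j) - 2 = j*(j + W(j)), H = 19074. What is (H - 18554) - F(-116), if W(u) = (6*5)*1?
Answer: -9458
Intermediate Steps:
W(u) = 30 (W(u) = 30*1 = 30)
F(j) = 2 + j*(30 + j) (F(j) = 2 + j*(j + 30) = 2 + j*(30 + j))
(H - 18554) - F(-116) = (19074 - 18554) - (2 + (-116)**2 + 30*(-116)) = 520 - (2 + 13456 - 3480) = 520 - 1*9978 = 520 - 9978 = -9458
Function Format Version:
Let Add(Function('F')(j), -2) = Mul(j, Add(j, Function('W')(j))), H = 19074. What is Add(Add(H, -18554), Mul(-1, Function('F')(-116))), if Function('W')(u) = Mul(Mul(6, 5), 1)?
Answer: -9458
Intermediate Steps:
Function('W')(u) = 30 (Function('W')(u) = Mul(30, 1) = 30)
Function('F')(j) = Add(2, Mul(j, Add(30, j))) (Function('F')(j) = Add(2, Mul(j, Add(j, 30))) = Add(2, Mul(j, Add(30, j))))
Add(Add(H, -18554), Mul(-1, Function('F')(-116))) = Add(Add(19074, -18554), Mul(-1, Add(2, Pow(-116, 2), Mul(30, -116)))) = Add(520, Mul(-1, Add(2, 13456, -3480))) = Add(520, Mul(-1, 9978)) = Add(520, -9978) = -9458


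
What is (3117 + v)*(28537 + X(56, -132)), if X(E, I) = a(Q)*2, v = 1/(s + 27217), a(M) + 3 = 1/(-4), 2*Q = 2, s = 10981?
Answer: 6793863372187/76396 ≈ 8.8930e+7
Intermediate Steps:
Q = 1 (Q = (1/2)*2 = 1)
a(M) = -13/4 (a(M) = -3 + 1/(-4) = -3 - 1/4 = -13/4)
v = 1/38198 (v = 1/(10981 + 27217) = 1/38198 ≈ 2.6179e-5)
X(E, I) = -13/2 (X(E, I) = -13/4*2 = -13/2)
(3117 + v)*(28537 + X(56, -132)) = (3117 + 1/38198)*(28537 - 13/2) = (119063167/38198)*(57061/2) = 6793863372187/76396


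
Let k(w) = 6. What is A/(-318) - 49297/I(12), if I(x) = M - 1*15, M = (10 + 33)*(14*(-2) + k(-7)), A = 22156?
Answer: -2807735/152799 ≈ -18.375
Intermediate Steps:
M = -946 (M = (10 + 33)*(14*(-2) + 6) = 43*(-28 + 6) = 43*(-22) = -946)
I(x) = -961 (I(x) = -946 - 1*15 = -946 - 15 = -961)
A/(-318) - 49297/I(12) = 22156/(-318) - 49297/(-961) = 22156*(-1/318) - 49297*(-1/961) = -11078/159 + 49297/961 = -2807735/152799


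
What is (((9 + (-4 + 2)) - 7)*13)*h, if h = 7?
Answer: 0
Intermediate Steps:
(((9 + (-4 + 2)) - 7)*13)*h = (((9 + (-4 + 2)) - 7)*13)*7 = (((9 - 2) - 7)*13)*7 = ((7 - 7)*13)*7 = (0*13)*7 = 0*7 = 0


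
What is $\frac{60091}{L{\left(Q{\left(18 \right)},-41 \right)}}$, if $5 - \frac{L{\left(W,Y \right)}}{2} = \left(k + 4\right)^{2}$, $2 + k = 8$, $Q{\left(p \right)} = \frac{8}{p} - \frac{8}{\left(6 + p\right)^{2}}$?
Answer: $- \frac{60091}{190} \approx -316.27$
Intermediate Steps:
$Q{\left(p \right)} = - \frac{8}{\left(6 + p\right)^{2}} + \frac{8}{p}$ ($Q{\left(p \right)} = \frac{8}{p} - \frac{8}{\left(6 + p\right)^{2}} = - \frac{8}{\left(6 + p\right)^{2}} + \frac{8}{p}$)
$k = 6$ ($k = -2 + 8 = 6$)
$L{\left(W,Y \right)} = -190$ ($L{\left(W,Y \right)} = 10 - 2 \left(6 + 4\right)^{2} = 10 - 2 \cdot 10^{2} = 10 - 200 = -190$)
$\frac{60091}{L{\left(Q{\left(18 \right)},-41 \right)}} = \frac{60091}{-190} = 60091 \left(- \frac{1}{190}\right) = - \frac{60091}{190}$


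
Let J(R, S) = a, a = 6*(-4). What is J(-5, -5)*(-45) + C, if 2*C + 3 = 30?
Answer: 2187/2 ≈ 1093.5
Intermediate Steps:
C = 27/2 (C = -3/2 + (½)*30 = -3/2 + 15 = 27/2 ≈ 13.500)
a = -24
J(R, S) = -24
J(-5, -5)*(-45) + C = -24*(-45) + 27/2 = 1080 + 27/2 = 2187/2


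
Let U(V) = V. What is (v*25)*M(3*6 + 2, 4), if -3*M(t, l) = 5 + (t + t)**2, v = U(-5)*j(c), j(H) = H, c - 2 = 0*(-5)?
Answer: 133750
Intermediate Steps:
c = 2 (c = 2 + 0*(-5) = 2 + 0 = 2)
v = -10 (v = -5*2 = -10)
M(t, l) = -5/3 - 4*t**2/3 (M(t, l) = -(5 + (t + t)**2)/3 = -(5 + (2*t)**2)/3 = -(5 + 4*t**2)/3 = -5/3 - 4*t**2/3)
(v*25)*M(3*6 + 2, 4) = (-10*25)*(-5/3 - 4*(3*6 + 2)**2/3) = -250*(-5/3 - 4*(18 + 2)**2/3) = -250*(-5/3 - 4/3*20**2) = -250*(-5/3 - 4/3*400) = -250*(-5/3 - 1600/3) = -250*(-535) = 133750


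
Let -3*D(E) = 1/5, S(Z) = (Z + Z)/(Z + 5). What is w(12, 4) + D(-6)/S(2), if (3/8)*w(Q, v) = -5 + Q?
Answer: 371/20 ≈ 18.550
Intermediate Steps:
S(Z) = 2*Z/(5 + Z) (S(Z) = (2*Z)/(5 + Z) = 2*Z/(5 + Z))
w(Q, v) = -40/3 + 8*Q/3 (w(Q, v) = 8*(-5 + Q)/3 = -40/3 + 8*Q/3)
D(E) = -1/15 (D(E) = -⅓/5 = -⅓*⅕ = -1/15)
w(12, 4) + D(-6)/S(2) = (-40/3 + (8/3)*12) - 1/15/(2*2/(5 + 2)) = (-40/3 + 32) - 1/15/(2*2/7) = 56/3 - 1/15/(2*2*(⅐)) = 56/3 - 1/15/(4/7) = 56/3 + (7/4)*(-1/15) = 56/3 - 7/60 = 371/20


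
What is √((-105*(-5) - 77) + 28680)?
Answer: 2*√7282 ≈ 170.67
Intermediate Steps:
√((-105*(-5) - 77) + 28680) = √((525 - 77) + 28680) = √(448 + 28680) = √29128 = 2*√7282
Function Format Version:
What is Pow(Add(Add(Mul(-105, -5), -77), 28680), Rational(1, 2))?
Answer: Mul(2, Pow(7282, Rational(1, 2))) ≈ 170.67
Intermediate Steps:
Pow(Add(Add(Mul(-105, -5), -77), 28680), Rational(1, 2)) = Pow(Add(Add(525, -77), 28680), Rational(1, 2)) = Pow(Add(448, 28680), Rational(1, 2)) = Pow(29128, Rational(1, 2)) = Mul(2, Pow(7282, Rational(1, 2)))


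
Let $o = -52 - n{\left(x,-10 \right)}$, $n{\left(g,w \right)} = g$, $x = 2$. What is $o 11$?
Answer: $-594$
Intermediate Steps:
$o = -54$ ($o = -52 - 2 = -54$)
$o 11 = \left(-54\right) 11 = -594$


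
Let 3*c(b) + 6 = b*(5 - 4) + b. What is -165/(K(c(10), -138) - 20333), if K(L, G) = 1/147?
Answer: 4851/597790 ≈ 0.0081149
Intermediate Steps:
c(b) = -2 + 2*b/3 (c(b) = -2 + (b*(5 - 4) + b)/3 = -2 + (b*1 + b)/3 = -2 + (b + b)/3 = -2 + (2*b)/3 = -2 + 2*b/3)
K(L, G) = 1/147
-165/(K(c(10), -138) - 20333) = -165/(1/147 - 20333) = -165/(-2988950/147) = -165*(-147/2988950) = 4851/597790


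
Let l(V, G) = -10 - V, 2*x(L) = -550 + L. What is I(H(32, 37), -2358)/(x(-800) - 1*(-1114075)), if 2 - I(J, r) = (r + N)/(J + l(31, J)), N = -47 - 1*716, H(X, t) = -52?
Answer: -587/20709240 ≈ -2.8345e-5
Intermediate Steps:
x(L) = -275 + L/2 (x(L) = (-550 + L)/2 = -275 + L/2)
N = -763 (N = -47 - 716 = -763)
I(J, r) = 2 - (-763 + r)/(-41 + J) (I(J, r) = 2 - (r - 763)/(J + (-10 - 1*31)) = 2 - (-763 + r)/(J + (-10 - 31)) = 2 - (-763 + r)/(J - 41) = 2 - (-763 + r)/(-41 + J))
I(H(32, 37), -2358)/(x(-800) - 1*(-1114075)) = ((681 - 1*(-2358) + 2*(-52))/(-41 - 52))/((-275 + (1/2)*(-800)) - 1*(-1114075)) = ((681 + 2358 - 104)/(-93))/((-275 - 400) + 1114075) = (-1/93*2935)/(-675 + 1114075) = -2935/93/1113400 = -2935/93*1/1113400 = -587/20709240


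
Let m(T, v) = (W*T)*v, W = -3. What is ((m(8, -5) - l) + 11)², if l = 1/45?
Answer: 34739236/2025 ≈ 17155.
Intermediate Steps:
m(T, v) = -3*T*v (m(T, v) = (-3*T)*v = -3*T*v)
l = 1/45 ≈ 0.022222
((m(8, -5) - l) + 11)² = ((-3*8*(-5) - 1*1/45) + 11)² = ((120 - 1/45) + 11)² = (5399/45 + 11)² = (5894/45)² = 34739236/2025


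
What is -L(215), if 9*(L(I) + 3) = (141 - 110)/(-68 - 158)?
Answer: 6133/2034 ≈ 3.0152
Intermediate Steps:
L(I) = -6133/2034 (L(I) = -3 + ((141 - 110)/(-68 - 158))/9 = -3 + (31/(-226))/9 = -3 + (31*(-1/226))/9 = -3 + (⅑)*(-31/226) = -3 - 31/2034 = -6133/2034)
-L(215) = -1*(-6133/2034) = 6133/2034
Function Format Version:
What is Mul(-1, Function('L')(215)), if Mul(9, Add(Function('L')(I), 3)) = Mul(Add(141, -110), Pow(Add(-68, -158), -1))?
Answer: Rational(6133, 2034) ≈ 3.0152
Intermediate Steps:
Function('L')(I) = Rational(-6133, 2034) (Function('L')(I) = Add(-3, Mul(Rational(1, 9), Mul(Add(141, -110), Pow(Add(-68, -158), -1)))) = Add(-3, Mul(Rational(1, 9), Mul(31, Pow(-226, -1)))) = Add(-3, Mul(Rational(1, 9), Mul(31, Rational(-1, 226)))) = Add(-3, Mul(Rational(1, 9), Rational(-31, 226))) = Add(-3, Rational(-31, 2034)) = Rational(-6133, 2034))
Mul(-1, Function('L')(215)) = Mul(-1, Rational(-6133, 2034)) = Rational(6133, 2034)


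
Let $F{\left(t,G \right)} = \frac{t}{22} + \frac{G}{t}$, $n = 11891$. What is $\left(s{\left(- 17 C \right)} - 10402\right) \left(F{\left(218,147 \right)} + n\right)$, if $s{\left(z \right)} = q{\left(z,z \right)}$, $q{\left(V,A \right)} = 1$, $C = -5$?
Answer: $- \frac{296844508797}{2398} \approx -1.2379 \cdot 10^{8}$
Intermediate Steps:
$s{\left(z \right)} = 1$
$F{\left(t,G \right)} = \frac{t}{22} + \frac{G}{t}$ ($F{\left(t,G \right)} = t \frac{1}{22} + \frac{G}{t} = \frac{t}{22} + \frac{G}{t}$)
$\left(s{\left(- 17 C \right)} - 10402\right) \left(F{\left(218,147 \right)} + n\right) = \left(1 - 10402\right) \left(\left(\frac{1}{22} \cdot 218 + \frac{147}{218}\right) + 11891\right) = - 10401 \left(\left(\frac{109}{11} + 147 \cdot \frac{1}{218}\right) + 11891\right) = - 10401 \left(\left(\frac{109}{11} + \frac{147}{218}\right) + 11891\right) = - 10401 \left(\frac{25379}{2398} + 11891\right) = \left(-10401\right) \frac{28539997}{2398} = - \frac{296844508797}{2398}$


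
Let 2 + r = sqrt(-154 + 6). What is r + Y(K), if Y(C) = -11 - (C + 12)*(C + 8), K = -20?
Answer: -109 + 2*I*sqrt(37) ≈ -109.0 + 12.166*I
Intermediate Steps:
r = -2 + 2*I*sqrt(37) (r = -2 + sqrt(-154 + 6) = -2 + sqrt(-148) = -2 + 2*I*sqrt(37) ≈ -2.0 + 12.166*I)
Y(C) = -11 - (8 + C)*(12 + C) (Y(C) = -11 - (12 + C)*(8 + C) = -11 - (8 + C)*(12 + C))
r + Y(K) = (-2 + 2*I*sqrt(37)) + (-107 - 1*(-20)**2 - 20*(-20)) = (-2 + 2*I*sqrt(37)) + (-107 - 1*400 + 400) = (-2 + 2*I*sqrt(37)) + (-107 - 400 + 400) = (-2 + 2*I*sqrt(37)) - 107 = -109 + 2*I*sqrt(37)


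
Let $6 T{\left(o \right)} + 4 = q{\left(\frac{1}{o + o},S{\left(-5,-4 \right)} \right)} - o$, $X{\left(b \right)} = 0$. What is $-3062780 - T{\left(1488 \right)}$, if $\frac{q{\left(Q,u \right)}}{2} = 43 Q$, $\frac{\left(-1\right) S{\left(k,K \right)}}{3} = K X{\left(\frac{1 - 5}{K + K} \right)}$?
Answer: $- \frac{27342279787}{8928} \approx -3.0625 \cdot 10^{6}$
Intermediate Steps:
$S{\left(k,K \right)} = 0$ ($S{\left(k,K \right)} = - 3 K 0 = \left(-3\right) 0 = 0$)
$q{\left(Q,u \right)} = 86 Q$ ($q{\left(Q,u \right)} = 2 \cdot 43 Q = 86 Q$)
$T{\left(o \right)} = - \frac{2}{3} - \frac{o}{6} + \frac{43}{6 o}$ ($T{\left(o \right)} = - \frac{2}{3} + \frac{\frac{86}{o + o} - o}{6} = - \frac{2}{3} + \frac{\frac{86}{2 o} - o}{6} = - \frac{2}{3} + \frac{86 \frac{1}{2 o} - o}{6} = - \frac{2}{3} + \frac{\frac{43}{o} - o}{6} = - \frac{2}{3} + \frac{- o + \frac{43}{o}}{6} = - \frac{2}{3} - \left(- \frac{43}{6 o} + \frac{o}{6}\right) = - \frac{2}{3} - \frac{o}{6} + \frac{43}{6 o}$)
$-3062780 - T{\left(1488 \right)} = -3062780 - \frac{43 - 1488 \left(4 + 1488\right)}{6 \cdot 1488} = -3062780 - \frac{1}{6} \cdot \frac{1}{1488} \left(43 - 1488 \cdot 1492\right) = -3062780 - \frac{1}{6} \cdot \frac{1}{1488} \left(43 - 2220096\right) = -3062780 - \frac{1}{6} \cdot \frac{1}{1488} \left(-2220053\right) = -3062780 - - \frac{2220053}{8928} = -3062780 + \frac{2220053}{8928} = - \frac{27342279787}{8928}$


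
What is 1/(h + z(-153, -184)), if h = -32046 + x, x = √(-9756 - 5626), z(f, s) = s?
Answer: -16115/519394141 - I*√15382/1038788282 ≈ -3.1027e-5 - 1.1939e-7*I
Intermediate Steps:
x = I*√15382 (x = √(-15382) = I*√15382 ≈ 124.02*I)
h = -32046 + I*√15382 ≈ -32046.0 + 124.02*I
1/(h + z(-153, -184)) = 1/((-32046 + I*√15382) - 184) = 1/(-32230 + I*√15382)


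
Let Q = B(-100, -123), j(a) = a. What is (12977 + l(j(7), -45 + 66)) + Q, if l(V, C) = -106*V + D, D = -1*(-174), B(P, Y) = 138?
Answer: 12547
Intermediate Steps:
D = 174
Q = 138
l(V, C) = 174 - 106*V (l(V, C) = -106*V + 174 = 174 - 106*V)
(12977 + l(j(7), -45 + 66)) + Q = (12977 + (174 - 106*7)) + 138 = (12977 + (174 - 742)) + 138 = (12977 - 568) + 138 = 12409 + 138 = 12547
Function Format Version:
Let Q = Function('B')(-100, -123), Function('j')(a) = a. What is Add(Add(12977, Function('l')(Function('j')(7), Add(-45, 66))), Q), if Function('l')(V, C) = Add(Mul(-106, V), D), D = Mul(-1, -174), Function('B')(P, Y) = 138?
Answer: 12547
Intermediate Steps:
D = 174
Q = 138
Function('l')(V, C) = Add(174, Mul(-106, V)) (Function('l')(V, C) = Add(Mul(-106, V), 174) = Add(174, Mul(-106, V)))
Add(Add(12977, Function('l')(Function('j')(7), Add(-45, 66))), Q) = Add(Add(12977, Add(174, Mul(-106, 7))), 138) = Add(Add(12977, Add(174, -742)), 138) = Add(Add(12977, -568), 138) = Add(12409, 138) = 12547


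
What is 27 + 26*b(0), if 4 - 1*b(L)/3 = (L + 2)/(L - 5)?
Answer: 1851/5 ≈ 370.20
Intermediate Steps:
b(L) = 12 - 3*(2 + L)/(-5 + L) (b(L) = 12 - 3*(L + 2)/(L - 5) = 12 - 3*(2 + L)/(-5 + L))
27 + 26*b(0) = 27 + 26*(3*(-22 + 3*0)/(-5 + 0)) = 27 + 26*(3*(-22 + 0)/(-5)) = 27 + 26*(3*(-⅕)*(-22)) = 27 + 26*(66/5) = 27 + 1716/5 = 1851/5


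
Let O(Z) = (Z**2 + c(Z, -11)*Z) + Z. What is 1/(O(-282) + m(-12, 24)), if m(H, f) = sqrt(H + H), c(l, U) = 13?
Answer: -I/(-75576*I + 2*sqrt(6)) ≈ 1.3232e-5 - 8.5771e-10*I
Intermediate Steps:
m(H, f) = sqrt(2)*sqrt(H) (m(H, f) = sqrt(2*H) = sqrt(2)*sqrt(H))
O(Z) = Z**2 + 14*Z (O(Z) = (Z**2 + 13*Z) + Z = Z**2 + 14*Z)
1/(O(-282) + m(-12, 24)) = 1/(-282*(14 - 282) + sqrt(2)*sqrt(-12)) = 1/(-282*(-268) + sqrt(2)*(2*I*sqrt(3))) = 1/(75576 + 2*I*sqrt(6))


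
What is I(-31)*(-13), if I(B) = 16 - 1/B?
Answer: -6461/31 ≈ -208.42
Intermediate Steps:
I(-31)*(-13) = (16 - 1/(-31))*(-13) = (16 - 1*(-1/31))*(-13) = (16 + 1/31)*(-13) = (497/31)*(-13) = -6461/31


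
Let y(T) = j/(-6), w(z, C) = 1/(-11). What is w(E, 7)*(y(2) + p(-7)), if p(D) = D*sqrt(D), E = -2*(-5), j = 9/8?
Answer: 3/176 + 7*I*sqrt(7)/11 ≈ 0.017045 + 1.6837*I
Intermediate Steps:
j = 9/8 (j = 9*(1/8) = 9/8 ≈ 1.1250)
E = 10
w(z, C) = -1/11
p(D) = D**(3/2)
y(T) = -3/16 (y(T) = (9/8)/(-6) = (9/8)*(-1/6) = -3/16)
w(E, 7)*(y(2) + p(-7)) = -(-3/16 + (-7)**(3/2))/11 = -(-3/16 - 7*I*sqrt(7))/11 = 3/176 + 7*I*sqrt(7)/11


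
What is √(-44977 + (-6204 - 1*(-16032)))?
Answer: I*√35149 ≈ 187.48*I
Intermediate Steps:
√(-44977 + (-6204 - 1*(-16032))) = √(-44977 + (-6204 + 16032)) = √(-44977 + 9828) = √(-35149) = I*√35149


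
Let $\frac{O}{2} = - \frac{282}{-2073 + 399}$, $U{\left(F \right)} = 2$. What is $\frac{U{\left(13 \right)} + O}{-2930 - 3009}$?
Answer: $- \frac{652}{1656981} \approx -0.00039349$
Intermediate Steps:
$O = \frac{94}{279}$ ($O = 2 \left(- \frac{282}{-2073 + 399}\right) = 2 \left(- \frac{282}{-1674}\right) = 2 \left(\left(-282\right) \left(- \frac{1}{1674}\right)\right) = 2 \cdot \frac{47}{279} = \frac{94}{279} \approx 0.33692$)
$\frac{U{\left(13 \right)} + O}{-2930 - 3009} = \frac{2 + \frac{94}{279}}{-2930 - 3009} = \frac{652}{279 \left(-5939\right)} = \frac{652}{279} \left(- \frac{1}{5939}\right) = - \frac{652}{1656981}$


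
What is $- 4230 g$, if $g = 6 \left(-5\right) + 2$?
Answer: $118440$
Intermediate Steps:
$g = -28$ ($g = -30 + 2 = -28$)
$- 4230 g = \left(-4230\right) \left(-28\right) = 118440$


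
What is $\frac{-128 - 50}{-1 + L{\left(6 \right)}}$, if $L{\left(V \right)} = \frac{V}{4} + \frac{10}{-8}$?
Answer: $\frac{712}{3} \approx 237.33$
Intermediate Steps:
$L{\left(V \right)} = - \frac{5}{4} + \frac{V}{4}$ ($L{\left(V \right)} = V \frac{1}{4} + 10 \left(- \frac{1}{8}\right) = \frac{V}{4} - \frac{5}{4} = - \frac{5}{4} + \frac{V}{4}$)
$\frac{-128 - 50}{-1 + L{\left(6 \right)}} = \frac{-128 - 50}{-1 + \left(- \frac{5}{4} + \frac{1}{4} \cdot 6\right)} = - \frac{178}{-1 + \left(- \frac{5}{4} + \frac{3}{2}\right)} = - \frac{178}{-1 + \frac{1}{4}} = - \frac{178}{- \frac{3}{4}} = \left(-178\right) \left(- \frac{4}{3}\right) = \frac{712}{3}$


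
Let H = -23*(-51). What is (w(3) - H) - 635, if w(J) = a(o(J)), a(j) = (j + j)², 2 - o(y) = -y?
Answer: -1708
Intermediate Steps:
o(y) = 2 + y (o(y) = 2 - (-1)*y = 2 + y)
a(j) = 4*j² (a(j) = (2*j)² = 4*j²)
H = 1173
w(J) = 4*(2 + J)²
(w(3) - H) - 635 = (4*(2 + 3)² - 1*1173) - 635 = (4*5² - 1173) - 635 = (4*25 - 1173) - 635 = (100 - 1173) - 635 = -1073 - 635 = -1708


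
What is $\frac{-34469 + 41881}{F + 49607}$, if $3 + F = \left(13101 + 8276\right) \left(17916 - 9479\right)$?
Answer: $\frac{7412}{180407353} \approx 4.1085 \cdot 10^{-5}$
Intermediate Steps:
$F = 180357746$ ($F = -3 + \left(13101 + 8276\right) \left(17916 - 9479\right) = -3 + 21377 \cdot 8437 = -3 + 180357749 = 180357746$)
$\frac{-34469 + 41881}{F + 49607} = \frac{-34469 + 41881}{180357746 + 49607} = \frac{7412}{180407353}$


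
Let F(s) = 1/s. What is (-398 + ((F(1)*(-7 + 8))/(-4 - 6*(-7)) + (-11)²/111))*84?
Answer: -23436770/703 ≈ -33338.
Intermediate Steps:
(-398 + ((F(1)*(-7 + 8))/(-4 - 6*(-7)) + (-11)²/111))*84 = (-398 + (((-7 + 8)/1)/(-4 - 6*(-7)) + (-11)²/111))*84 = (-398 + ((1*1)/(-4 + 42) + 121*(1/111)))*84 = (-398 + (1/38 + 121/111))*84 = (-398 + 4709/4218)*84 = -1674055/4218*84 = -23436770/703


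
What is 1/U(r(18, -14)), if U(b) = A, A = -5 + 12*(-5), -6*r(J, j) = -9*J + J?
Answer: -1/65 ≈ -0.015385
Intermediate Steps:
r(J, j) = 4*J/3 (r(J, j) = -(-9*J + J)/6 = -(-4)*J/3 = 4*J/3)
A = -65 (A = -5 - 60 = -65)
U(b) = -65
1/U(r(18, -14)) = 1/(-65) = -1/65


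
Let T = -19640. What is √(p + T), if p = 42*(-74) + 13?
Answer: I*√22735 ≈ 150.78*I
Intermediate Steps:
p = -3095 (p = -3108 + 13 = -3095)
√(p + T) = √(-3095 - 19640) = √(-22735) = I*√22735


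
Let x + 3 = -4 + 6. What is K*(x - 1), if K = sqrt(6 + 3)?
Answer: -6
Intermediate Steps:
K = 3 (K = sqrt(9) = 3)
x = -1 (x = -3 + (-4 + 6) = -3 + 2 = -1)
K*(x - 1) = 3*(-1 - 1) = 3*(-2) = -6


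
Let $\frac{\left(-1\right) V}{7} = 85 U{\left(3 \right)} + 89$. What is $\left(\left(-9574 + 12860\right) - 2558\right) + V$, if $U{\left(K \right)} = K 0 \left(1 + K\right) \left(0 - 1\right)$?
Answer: $105$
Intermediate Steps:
$U{\left(K \right)} = 0$ ($U{\left(K \right)} = 0 \left(1 + K\right) \left(-1\right) = 0 \left(-1 - K\right) = 0$)
$V = -623$ ($V = - 7 \left(85 \cdot 0 + 89\right) = - 7 \left(0 + 89\right) = \left(-7\right) 89 = -623$)
$\left(\left(-9574 + 12860\right) - 2558\right) + V = \left(\left(-9574 + 12860\right) - 2558\right) - 623 = \left(3286 - 2558\right) - 623 = 728 - 623 = 105$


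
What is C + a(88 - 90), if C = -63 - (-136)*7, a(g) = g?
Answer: 887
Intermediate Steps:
C = 889 (C = -63 - 34*(-28) = -63 + 952 = 889)
C + a(88 - 90) = 889 + (88 - 90) = 889 - 2 = 887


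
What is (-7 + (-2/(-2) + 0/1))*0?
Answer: 0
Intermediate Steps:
(-7 + (-2/(-2) + 0/1))*0 = (-7 + (-2*(-½) + 0*1))*0 = (-7 + (1 + 0))*0 = (-7 + 1)*0 = -6*0 = 0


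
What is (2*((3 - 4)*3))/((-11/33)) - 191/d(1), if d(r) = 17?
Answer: 115/17 ≈ 6.7647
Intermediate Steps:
(2*((3 - 4)*3))/((-11/33)) - 191/d(1) = (2*((3 - 4)*3))/((-11/33)) - 191/17 = (2*(-1*3))/((-11*1/33)) - 191*1/17 = (2*(-3))/(-⅓) - 191/17 = -6*(-3) - 191/17 = 18 - 191/17 = 115/17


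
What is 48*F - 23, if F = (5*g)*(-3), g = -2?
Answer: 1417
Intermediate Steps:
F = 30 (F = (5*(-2))*(-3) = -10*(-3) = 30)
48*F - 23 = 48*30 - 23 = 1440 - 23 = 1417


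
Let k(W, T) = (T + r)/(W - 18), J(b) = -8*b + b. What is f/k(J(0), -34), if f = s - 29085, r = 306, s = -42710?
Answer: 646155/136 ≈ 4751.1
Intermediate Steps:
f = -71795 (f = -42710 - 29085 = -71795)
J(b) = -7*b
k(W, T) = (306 + T)/(-18 + W) (k(W, T) = (T + 306)/(W - 18) = (306 + T)/(-18 + W))
f/k(J(0), -34) = -71795*(-18 - 7*0)/(306 - 34) = -71795/(272/(-18 + 0)) = -71795/(272/(-18)) = -71795/((-1/18*272)) = -71795/(-136/9) = -71795*(-9/136) = 646155/136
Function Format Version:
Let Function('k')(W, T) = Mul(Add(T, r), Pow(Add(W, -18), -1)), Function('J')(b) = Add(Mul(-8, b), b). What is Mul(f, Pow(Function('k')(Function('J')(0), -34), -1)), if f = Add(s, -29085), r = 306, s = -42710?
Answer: Rational(646155, 136) ≈ 4751.1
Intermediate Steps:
f = -71795 (f = Add(-42710, -29085) = -71795)
Function('J')(b) = Mul(-7, b)
Function('k')(W, T) = Mul(Pow(Add(-18, W), -1), Add(306, T)) (Function('k')(W, T) = Mul(Add(T, 306), Pow(Add(W, -18), -1)) = Mul(Add(306, T), Pow(Add(-18, W), -1)) = Mul(Pow(Add(-18, W), -1), Add(306, T)))
Mul(f, Pow(Function('k')(Function('J')(0), -34), -1)) = Mul(-71795, Pow(Mul(Pow(Add(-18, Mul(-7, 0)), -1), Add(306, -34)), -1)) = Mul(-71795, Pow(Mul(Pow(Add(-18, 0), -1), 272), -1)) = Mul(-71795, Pow(Mul(Pow(-18, -1), 272), -1)) = Mul(-71795, Pow(Mul(Rational(-1, 18), 272), -1)) = Mul(-71795, Pow(Rational(-136, 9), -1)) = Mul(-71795, Rational(-9, 136)) = Rational(646155, 136)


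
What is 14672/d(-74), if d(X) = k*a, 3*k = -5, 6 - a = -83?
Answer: -44016/445 ≈ -98.912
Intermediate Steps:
a = 89 (a = 6 - 1*(-83) = 6 + 83 = 89)
k = -5/3 (k = (⅓)*(-5) = -5/3 ≈ -1.6667)
d(X) = -445/3 (d(X) = -5/3*89 = -445/3)
14672/d(-74) = 14672/(-445/3) = 14672*(-3/445) = -44016/445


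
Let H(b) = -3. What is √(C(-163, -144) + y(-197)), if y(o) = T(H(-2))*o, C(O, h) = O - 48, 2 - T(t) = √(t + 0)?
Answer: √(-605 + 197*I*√3) ≈ 6.6928 + 25.491*I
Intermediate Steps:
T(t) = 2 - √t (T(t) = 2 - √(t + 0) = 2 - √t)
C(O, h) = -48 + O
y(o) = o*(2 - I*√3) (y(o) = (2 - √(-3))*o = (2 - I*√3)*o = o*(2 - I*√3))
√(C(-163, -144) + y(-197)) = √((-48 - 163) - 197*(2 - I*√3)) = √(-211 + (-394 + 197*I*√3)) = √(-605 + 197*I*√3)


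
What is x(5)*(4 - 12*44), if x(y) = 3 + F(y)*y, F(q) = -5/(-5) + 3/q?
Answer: -5764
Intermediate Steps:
F(q) = 1 + 3/q (F(q) = -5*(-1/5) + 3/q = 1 + 3/q)
x(y) = 6 + y (x(y) = 3 + ((3 + y)/y)*y = 3 + (3 + y) = 6 + y)
x(5)*(4 - 12*44) = (6 + 5)*(4 - 12*44) = 11*(4 - 528) = 11*(-524) = -5764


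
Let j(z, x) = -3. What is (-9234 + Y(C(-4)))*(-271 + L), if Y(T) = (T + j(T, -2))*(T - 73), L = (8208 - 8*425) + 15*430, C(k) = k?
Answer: -95531965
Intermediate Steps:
L = 11258 (L = (8208 - 3400) + 6450 = 4808 + 6450 = 11258)
Y(T) = (-73 + T)*(-3 + T) (Y(T) = (T - 3)*(T - 73) = (-3 + T)*(-73 + T) = (-73 + T)*(-3 + T))
(-9234 + Y(C(-4)))*(-271 + L) = (-9234 + (219 + (-4)**2 - 76*(-4)))*(-271 + 11258) = (-9234 + (219 + 16 + 304))*10987 = (-9234 + 539)*10987 = -8695*10987 = -95531965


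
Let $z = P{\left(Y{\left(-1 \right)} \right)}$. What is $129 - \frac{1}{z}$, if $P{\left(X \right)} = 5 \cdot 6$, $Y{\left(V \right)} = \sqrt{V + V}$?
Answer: $\frac{3869}{30} \approx 128.97$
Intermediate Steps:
$Y{\left(V \right)} = \sqrt{2} \sqrt{V}$ ($Y{\left(V \right)} = \sqrt{2 V} = \sqrt{2} \sqrt{V}$)
$P{\left(X \right)} = 30$
$z = 30$
$129 - \frac{1}{z} = 129 - \frac{1}{30} = \frac{3869}{30}$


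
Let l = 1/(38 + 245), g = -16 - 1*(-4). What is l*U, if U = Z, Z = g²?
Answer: 144/283 ≈ 0.50883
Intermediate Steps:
g = -12 (g = -16 + 4 = -12)
l = 1/283 ≈ 0.0035336
Z = 144 (Z = (-12)² = 144)
U = 144
l*U = (1/283)*144 = 144/283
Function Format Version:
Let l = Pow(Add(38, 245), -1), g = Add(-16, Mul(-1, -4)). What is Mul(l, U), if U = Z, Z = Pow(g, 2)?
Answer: Rational(144, 283) ≈ 0.50883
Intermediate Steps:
g = -12 (g = Add(-16, 4) = -12)
l = Rational(1, 283) (l = Pow(283, -1) = Rational(1, 283) ≈ 0.0035336)
Z = 144 (Z = Pow(-12, 2) = 144)
U = 144
Mul(l, U) = Mul(Rational(1, 283), 144) = Rational(144, 283)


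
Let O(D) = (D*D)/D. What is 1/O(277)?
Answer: 1/277 ≈ 0.0036101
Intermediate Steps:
O(D) = D (O(D) = D²/D = D)
1/O(277) = 1/277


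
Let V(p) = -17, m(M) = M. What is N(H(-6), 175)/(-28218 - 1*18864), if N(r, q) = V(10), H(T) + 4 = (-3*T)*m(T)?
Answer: 17/47082 ≈ 0.00036107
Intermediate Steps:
H(T) = -4 - 3*T² (H(T) = -4 + (-3*T)*T = -4 - 3*T²)
N(r, q) = -17
N(H(-6), 175)/(-28218 - 1*18864) = -17/(-28218 - 1*18864) = -17/(-28218 - 18864) = -17/(-47082) = -17*(-1/47082) = 17/47082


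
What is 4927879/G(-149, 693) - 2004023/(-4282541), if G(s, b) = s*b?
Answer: -1899719496148/40200212367 ≈ -47.256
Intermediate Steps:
G(s, b) = b*s
4927879/G(-149, 693) - 2004023/(-4282541) = 4927879/((693*(-149))) - 2004023/(-4282541) = 4927879/(-103257) - 2004023*(-1/4282541) = 4927879*(-1/103257) + 2004023/4282541 = -447989/9387 + 2004023/4282541 = -1899719496148/40200212367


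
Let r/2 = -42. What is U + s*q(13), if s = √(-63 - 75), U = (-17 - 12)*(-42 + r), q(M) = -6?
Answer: 3654 - 6*I*√138 ≈ 3654.0 - 70.484*I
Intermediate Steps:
r = -84 (r = 2*(-42) = -84)
U = 3654 (U = (-17 - 12)*(-42 - 84) = -29*(-126) = 3654)
s = I*√138 (s = √(-138) = I*√138 ≈ 11.747*I)
U + s*q(13) = 3654 + (I*√138)*(-6) = 3654 - 6*I*√138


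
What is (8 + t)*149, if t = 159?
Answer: 24883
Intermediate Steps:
(8 + t)*149 = (8 + 159)*149 = 167*149 = 24883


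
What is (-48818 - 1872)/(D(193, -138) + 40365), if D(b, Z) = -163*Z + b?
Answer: -25345/31526 ≈ -0.80394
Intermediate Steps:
D(b, Z) = b - 163*Z
(-48818 - 1872)/(D(193, -138) + 40365) = (-48818 - 1872)/((193 - 163*(-138)) + 40365) = -50690/((193 + 22494) + 40365) = -50690/(22687 + 40365) = -50690/63052 = -50690*1/63052 = -25345/31526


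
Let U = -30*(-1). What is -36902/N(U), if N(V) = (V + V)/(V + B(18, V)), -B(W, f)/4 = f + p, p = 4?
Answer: 977903/15 ≈ 65194.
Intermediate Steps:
U = 30
B(W, f) = -16 - 4*f (B(W, f) = -4*(f + 4) = -4*(4 + f) = -16 - 4*f)
N(V) = 2*V/(-16 - 3*V) (N(V) = (V + V)/(V + (-16 - 4*V)) = (2*V)/(-16 - 3*V) = 2*V/(-16 - 3*V))
-36902/N(U) = -36902/((-2*30/(16 + 3*30))) = -36902/((-2*30/(16 + 90))) = -36902/((-2*30/106)) = -36902/((-2*30*1/106)) = -36902/(-30/53) = -36902*(-53/30) = 977903/15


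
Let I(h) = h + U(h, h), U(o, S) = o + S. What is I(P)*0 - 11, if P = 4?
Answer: -11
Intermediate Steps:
U(o, S) = S + o
I(h) = 3*h (I(h) = h + (h + h) = h + 2*h = 3*h)
I(P)*0 - 11 = (3*4)*0 - 11 = 12*0 - 11 = 0 - 11 = -11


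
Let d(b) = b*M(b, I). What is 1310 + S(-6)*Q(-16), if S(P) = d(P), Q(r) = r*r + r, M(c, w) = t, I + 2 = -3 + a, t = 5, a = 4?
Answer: -5890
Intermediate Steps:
I = -1 (I = -2 + (-3 + 4) = -2 + 1 = -1)
M(c, w) = 5
d(b) = 5*b (d(b) = b*5 = 5*b)
Q(r) = r + r**2 (Q(r) = r**2 + r = r + r**2)
S(P) = 5*P
1310 + S(-6)*Q(-16) = 1310 + (5*(-6))*(-16*(1 - 16)) = 1310 - (-480)*(-15) = 1310 - 30*240 = 1310 - 7200 = -5890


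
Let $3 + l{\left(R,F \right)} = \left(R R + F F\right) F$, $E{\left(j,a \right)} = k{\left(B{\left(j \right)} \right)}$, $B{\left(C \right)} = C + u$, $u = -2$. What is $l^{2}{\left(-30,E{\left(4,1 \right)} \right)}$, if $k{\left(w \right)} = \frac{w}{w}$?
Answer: $806404$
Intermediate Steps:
$B{\left(C \right)} = -2 + C$ ($B{\left(C \right)} = C - 2 = -2 + C$)
$k{\left(w \right)} = 1$
$E{\left(j,a \right)} = 1$
$l{\left(R,F \right)} = -3 + F \left(F^{2} + R^{2}\right)$ ($l{\left(R,F \right)} = -3 + \left(R R + F F\right) F = -3 + \left(R^{2} + F^{2}\right) F = -3 + \left(F^{2} + R^{2}\right) F = -3 + F \left(F^{2} + R^{2}\right)$)
$l^{2}{\left(-30,E{\left(4,1 \right)} \right)} = \left(-3 + 1^{3} + 1 \left(-30\right)^{2}\right)^{2} = \left(-3 + 1 + 1 \cdot 900\right)^{2} = \left(-3 + 1 + 900\right)^{2} = 898^{2} = 806404$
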